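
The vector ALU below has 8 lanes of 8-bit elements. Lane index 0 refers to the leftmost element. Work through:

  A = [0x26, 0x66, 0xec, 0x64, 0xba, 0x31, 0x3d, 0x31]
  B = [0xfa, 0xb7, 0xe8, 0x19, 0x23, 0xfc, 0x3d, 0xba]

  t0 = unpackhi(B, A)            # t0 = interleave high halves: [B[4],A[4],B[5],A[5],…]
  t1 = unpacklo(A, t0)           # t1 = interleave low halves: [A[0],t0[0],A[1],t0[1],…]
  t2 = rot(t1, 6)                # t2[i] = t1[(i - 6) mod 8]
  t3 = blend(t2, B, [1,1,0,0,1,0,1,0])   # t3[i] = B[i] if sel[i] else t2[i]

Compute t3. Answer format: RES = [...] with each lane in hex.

RES = [0xfa, 0xb7, 0xec, 0xfc, 0x23, 0x31, 0x3d, 0x23]

→ t0 |23|ba|fc|31|3d|3d|ba|31|
→ t1 |26|23|66|ba|ec|fc|64|31|
→ t2 |66|ba|ec|fc|64|31|26|23|
→ t3 |fa|b7|ec|fc|23|31|3d|23|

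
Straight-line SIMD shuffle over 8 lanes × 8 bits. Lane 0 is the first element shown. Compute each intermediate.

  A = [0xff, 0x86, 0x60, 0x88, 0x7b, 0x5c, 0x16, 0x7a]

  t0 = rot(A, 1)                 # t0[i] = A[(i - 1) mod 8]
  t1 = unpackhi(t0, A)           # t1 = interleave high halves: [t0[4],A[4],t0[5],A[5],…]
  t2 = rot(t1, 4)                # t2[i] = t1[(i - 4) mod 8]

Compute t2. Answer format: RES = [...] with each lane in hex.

RES = [ 0x5c  0x16  0x16  0x7a  0x88  0x7b  0x7b  0x5c ]

  t0: 7a ff 86 60 88 7b 5c 16
  t1: 88 7b 7b 5c 5c 16 16 7a
  t2: 5c 16 16 7a 88 7b 7b 5c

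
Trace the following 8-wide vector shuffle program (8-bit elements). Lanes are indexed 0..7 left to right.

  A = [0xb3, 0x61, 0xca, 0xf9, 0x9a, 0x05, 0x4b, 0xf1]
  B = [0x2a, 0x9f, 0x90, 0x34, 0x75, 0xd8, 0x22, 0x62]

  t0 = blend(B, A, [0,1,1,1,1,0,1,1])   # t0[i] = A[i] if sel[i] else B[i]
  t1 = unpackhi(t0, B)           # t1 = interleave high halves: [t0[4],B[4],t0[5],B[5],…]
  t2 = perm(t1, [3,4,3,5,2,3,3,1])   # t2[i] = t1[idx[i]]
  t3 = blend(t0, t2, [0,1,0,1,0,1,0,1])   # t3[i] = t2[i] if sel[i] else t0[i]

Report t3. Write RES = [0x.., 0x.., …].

t0 = [0x2a, 0x61, 0xca, 0xf9, 0x9a, 0xd8, 0x4b, 0xf1]
t1 = [0x9a, 0x75, 0xd8, 0xd8, 0x4b, 0x22, 0xf1, 0x62]
t2 = [0xd8, 0x4b, 0xd8, 0x22, 0xd8, 0xd8, 0xd8, 0x75]
t3 = [0x2a, 0x4b, 0xca, 0x22, 0x9a, 0xd8, 0x4b, 0x75]

RES = [ 0x2a  0x4b  0xca  0x22  0x9a  0xd8  0x4b  0x75 ]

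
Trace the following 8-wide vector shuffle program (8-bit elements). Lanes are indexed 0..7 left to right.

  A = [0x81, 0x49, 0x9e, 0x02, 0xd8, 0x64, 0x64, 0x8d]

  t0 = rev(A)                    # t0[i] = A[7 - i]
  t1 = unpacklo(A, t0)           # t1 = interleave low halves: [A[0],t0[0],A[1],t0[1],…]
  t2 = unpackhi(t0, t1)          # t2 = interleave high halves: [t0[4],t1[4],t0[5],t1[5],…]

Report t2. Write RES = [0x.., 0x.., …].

RES = [0x02, 0x9e, 0x9e, 0x64, 0x49, 0x02, 0x81, 0xd8]

→ t0 |8d|64|64|d8|02|9e|49|81|
→ t1 |81|8d|49|64|9e|64|02|d8|
→ t2 |02|9e|9e|64|49|02|81|d8|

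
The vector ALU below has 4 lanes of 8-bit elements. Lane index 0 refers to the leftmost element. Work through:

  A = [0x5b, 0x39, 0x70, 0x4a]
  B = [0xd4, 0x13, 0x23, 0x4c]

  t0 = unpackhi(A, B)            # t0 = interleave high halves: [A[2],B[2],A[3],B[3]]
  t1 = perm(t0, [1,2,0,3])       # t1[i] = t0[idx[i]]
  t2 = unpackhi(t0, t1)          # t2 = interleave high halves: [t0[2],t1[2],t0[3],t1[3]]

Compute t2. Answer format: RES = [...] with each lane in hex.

  t0: 70 23 4a 4c
  t1: 23 4a 70 4c
  t2: 4a 70 4c 4c

RES = [ 0x4a  0x70  0x4c  0x4c ]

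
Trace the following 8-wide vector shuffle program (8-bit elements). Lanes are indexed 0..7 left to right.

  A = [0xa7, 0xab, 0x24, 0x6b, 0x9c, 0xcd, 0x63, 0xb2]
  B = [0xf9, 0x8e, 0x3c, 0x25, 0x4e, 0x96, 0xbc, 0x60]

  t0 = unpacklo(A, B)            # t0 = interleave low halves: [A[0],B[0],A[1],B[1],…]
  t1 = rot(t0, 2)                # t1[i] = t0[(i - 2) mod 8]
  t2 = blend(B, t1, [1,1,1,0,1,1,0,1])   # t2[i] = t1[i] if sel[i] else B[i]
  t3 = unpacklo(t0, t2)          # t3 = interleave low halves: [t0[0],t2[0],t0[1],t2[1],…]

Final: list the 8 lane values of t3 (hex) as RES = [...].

RES = [0xa7, 0x6b, 0xf9, 0x25, 0xab, 0xa7, 0x8e, 0x25]

  t0: a7 f9 ab 8e 24 3c 6b 25
  t1: 6b 25 a7 f9 ab 8e 24 3c
  t2: 6b 25 a7 25 ab 8e bc 3c
  t3: a7 6b f9 25 ab a7 8e 25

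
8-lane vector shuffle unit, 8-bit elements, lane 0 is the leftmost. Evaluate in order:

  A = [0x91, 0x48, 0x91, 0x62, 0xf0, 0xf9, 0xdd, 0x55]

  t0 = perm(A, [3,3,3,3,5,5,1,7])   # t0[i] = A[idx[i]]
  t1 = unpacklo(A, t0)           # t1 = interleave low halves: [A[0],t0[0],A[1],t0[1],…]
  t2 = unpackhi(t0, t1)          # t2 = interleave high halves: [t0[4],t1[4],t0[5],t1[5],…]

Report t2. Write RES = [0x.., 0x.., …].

RES = [0xf9, 0x91, 0xf9, 0x62, 0x48, 0x62, 0x55, 0x62]

t0 = [0x62, 0x62, 0x62, 0x62, 0xf9, 0xf9, 0x48, 0x55]
t1 = [0x91, 0x62, 0x48, 0x62, 0x91, 0x62, 0x62, 0x62]
t2 = [0xf9, 0x91, 0xf9, 0x62, 0x48, 0x62, 0x55, 0x62]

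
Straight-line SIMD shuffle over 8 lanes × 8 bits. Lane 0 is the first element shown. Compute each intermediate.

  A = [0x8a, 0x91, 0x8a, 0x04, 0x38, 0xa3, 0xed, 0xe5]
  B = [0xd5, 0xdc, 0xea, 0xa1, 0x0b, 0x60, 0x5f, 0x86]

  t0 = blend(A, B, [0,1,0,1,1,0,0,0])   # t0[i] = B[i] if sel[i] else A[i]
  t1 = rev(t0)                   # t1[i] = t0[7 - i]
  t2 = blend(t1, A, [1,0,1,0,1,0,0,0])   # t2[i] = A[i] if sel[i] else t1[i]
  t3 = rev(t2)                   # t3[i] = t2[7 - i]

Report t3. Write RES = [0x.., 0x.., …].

t0 = [0x8a, 0xdc, 0x8a, 0xa1, 0x0b, 0xa3, 0xed, 0xe5]
t1 = [0xe5, 0xed, 0xa3, 0x0b, 0xa1, 0x8a, 0xdc, 0x8a]
t2 = [0x8a, 0xed, 0x8a, 0x0b, 0x38, 0x8a, 0xdc, 0x8a]
t3 = [0x8a, 0xdc, 0x8a, 0x38, 0x0b, 0x8a, 0xed, 0x8a]

RES = [0x8a, 0xdc, 0x8a, 0x38, 0x0b, 0x8a, 0xed, 0x8a]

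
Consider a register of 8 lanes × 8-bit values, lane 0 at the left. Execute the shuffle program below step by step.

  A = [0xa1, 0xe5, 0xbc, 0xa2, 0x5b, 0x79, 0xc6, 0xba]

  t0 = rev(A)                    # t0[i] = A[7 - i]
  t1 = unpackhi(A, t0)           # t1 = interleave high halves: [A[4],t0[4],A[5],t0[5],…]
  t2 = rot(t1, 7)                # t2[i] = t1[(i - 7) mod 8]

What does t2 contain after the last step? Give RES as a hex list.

RES = [ 0xa2  0x79  0xbc  0xc6  0xe5  0xba  0xa1  0x5b ]

  t0: ba c6 79 5b a2 bc e5 a1
  t1: 5b a2 79 bc c6 e5 ba a1
  t2: a2 79 bc c6 e5 ba a1 5b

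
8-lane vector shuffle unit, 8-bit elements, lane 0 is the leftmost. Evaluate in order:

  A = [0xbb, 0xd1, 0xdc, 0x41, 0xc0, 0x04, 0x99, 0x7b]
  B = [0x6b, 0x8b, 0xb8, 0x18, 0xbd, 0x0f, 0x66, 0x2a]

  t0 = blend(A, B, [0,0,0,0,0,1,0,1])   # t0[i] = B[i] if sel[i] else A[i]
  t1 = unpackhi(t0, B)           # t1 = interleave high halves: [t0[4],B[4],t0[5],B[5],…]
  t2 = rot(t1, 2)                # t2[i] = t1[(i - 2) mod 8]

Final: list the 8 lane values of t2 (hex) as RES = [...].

  t0: bb d1 dc 41 c0 0f 99 2a
  t1: c0 bd 0f 0f 99 66 2a 2a
  t2: 2a 2a c0 bd 0f 0f 99 66

RES = [ 0x2a  0x2a  0xc0  0xbd  0x0f  0x0f  0x99  0x66 ]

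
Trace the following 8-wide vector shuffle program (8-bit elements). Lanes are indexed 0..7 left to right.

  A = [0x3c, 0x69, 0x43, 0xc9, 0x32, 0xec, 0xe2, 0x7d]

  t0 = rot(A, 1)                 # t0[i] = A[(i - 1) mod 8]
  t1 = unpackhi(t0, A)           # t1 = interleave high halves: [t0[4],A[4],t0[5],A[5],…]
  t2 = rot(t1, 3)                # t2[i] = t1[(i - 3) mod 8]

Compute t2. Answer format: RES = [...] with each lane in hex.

RES = [ 0xe2  0xe2  0x7d  0xc9  0x32  0x32  0xec  0xec ]

t0 = [0x7d, 0x3c, 0x69, 0x43, 0xc9, 0x32, 0xec, 0xe2]
t1 = [0xc9, 0x32, 0x32, 0xec, 0xec, 0xe2, 0xe2, 0x7d]
t2 = [0xe2, 0xe2, 0x7d, 0xc9, 0x32, 0x32, 0xec, 0xec]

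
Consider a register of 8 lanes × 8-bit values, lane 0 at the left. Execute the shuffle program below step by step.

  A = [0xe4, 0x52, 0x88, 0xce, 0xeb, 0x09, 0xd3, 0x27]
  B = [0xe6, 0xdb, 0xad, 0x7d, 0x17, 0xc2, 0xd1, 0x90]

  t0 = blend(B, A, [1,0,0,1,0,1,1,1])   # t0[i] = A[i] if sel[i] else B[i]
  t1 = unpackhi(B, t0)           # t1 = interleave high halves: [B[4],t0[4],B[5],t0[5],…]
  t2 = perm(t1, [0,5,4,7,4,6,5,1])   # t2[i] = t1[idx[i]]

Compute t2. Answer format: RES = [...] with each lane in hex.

t0 = [0xe4, 0xdb, 0xad, 0xce, 0x17, 0x09, 0xd3, 0x27]
t1 = [0x17, 0x17, 0xc2, 0x09, 0xd1, 0xd3, 0x90, 0x27]
t2 = [0x17, 0xd3, 0xd1, 0x27, 0xd1, 0x90, 0xd3, 0x17]

RES = [ 0x17  0xd3  0xd1  0x27  0xd1  0x90  0xd3  0x17 ]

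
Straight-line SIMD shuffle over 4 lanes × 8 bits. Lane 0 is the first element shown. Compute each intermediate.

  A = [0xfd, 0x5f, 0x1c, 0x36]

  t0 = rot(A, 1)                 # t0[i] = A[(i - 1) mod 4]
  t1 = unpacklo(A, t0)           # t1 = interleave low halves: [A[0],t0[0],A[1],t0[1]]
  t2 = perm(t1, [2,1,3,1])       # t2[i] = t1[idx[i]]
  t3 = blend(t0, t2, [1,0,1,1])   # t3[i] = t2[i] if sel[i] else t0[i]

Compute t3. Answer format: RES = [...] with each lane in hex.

  t0: 36 fd 5f 1c
  t1: fd 36 5f fd
  t2: 5f 36 fd 36
  t3: 5f fd fd 36

RES = [ 0x5f  0xfd  0xfd  0x36 ]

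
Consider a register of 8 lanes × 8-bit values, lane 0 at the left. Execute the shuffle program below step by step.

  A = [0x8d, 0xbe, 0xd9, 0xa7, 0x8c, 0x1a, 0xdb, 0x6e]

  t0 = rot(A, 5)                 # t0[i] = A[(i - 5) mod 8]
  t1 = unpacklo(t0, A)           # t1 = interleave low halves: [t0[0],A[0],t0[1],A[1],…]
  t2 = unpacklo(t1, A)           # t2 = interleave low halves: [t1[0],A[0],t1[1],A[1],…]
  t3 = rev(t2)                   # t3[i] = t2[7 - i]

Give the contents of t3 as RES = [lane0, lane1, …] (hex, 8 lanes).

RES = [ 0xa7  0xbe  0xd9  0x8c  0xbe  0x8d  0x8d  0xa7 ]

t0 = [0xa7, 0x8c, 0x1a, 0xdb, 0x6e, 0x8d, 0xbe, 0xd9]
t1 = [0xa7, 0x8d, 0x8c, 0xbe, 0x1a, 0xd9, 0xdb, 0xa7]
t2 = [0xa7, 0x8d, 0x8d, 0xbe, 0x8c, 0xd9, 0xbe, 0xa7]
t3 = [0xa7, 0xbe, 0xd9, 0x8c, 0xbe, 0x8d, 0x8d, 0xa7]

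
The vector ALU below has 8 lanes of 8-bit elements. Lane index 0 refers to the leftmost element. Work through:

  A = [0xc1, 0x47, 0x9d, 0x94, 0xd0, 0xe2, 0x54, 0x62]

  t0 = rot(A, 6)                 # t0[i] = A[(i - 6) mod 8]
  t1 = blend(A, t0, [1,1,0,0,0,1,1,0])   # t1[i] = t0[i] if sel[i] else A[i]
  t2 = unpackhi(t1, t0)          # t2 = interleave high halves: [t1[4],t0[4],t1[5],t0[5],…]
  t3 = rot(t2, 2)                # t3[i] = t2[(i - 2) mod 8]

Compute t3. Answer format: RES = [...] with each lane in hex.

  t0: 9d 94 d0 e2 54 62 c1 47
  t1: 9d 94 9d 94 d0 62 c1 62
  t2: d0 54 62 62 c1 c1 62 47
  t3: 62 47 d0 54 62 62 c1 c1

RES = [ 0x62  0x47  0xd0  0x54  0x62  0x62  0xc1  0xc1 ]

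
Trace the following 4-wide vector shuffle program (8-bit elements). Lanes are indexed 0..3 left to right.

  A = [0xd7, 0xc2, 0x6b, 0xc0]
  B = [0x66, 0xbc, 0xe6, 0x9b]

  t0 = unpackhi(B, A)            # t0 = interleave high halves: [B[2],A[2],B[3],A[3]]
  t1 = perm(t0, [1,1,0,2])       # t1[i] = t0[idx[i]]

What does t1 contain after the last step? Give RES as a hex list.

  t0: e6 6b 9b c0
  t1: 6b 6b e6 9b

RES = [ 0x6b  0x6b  0xe6  0x9b ]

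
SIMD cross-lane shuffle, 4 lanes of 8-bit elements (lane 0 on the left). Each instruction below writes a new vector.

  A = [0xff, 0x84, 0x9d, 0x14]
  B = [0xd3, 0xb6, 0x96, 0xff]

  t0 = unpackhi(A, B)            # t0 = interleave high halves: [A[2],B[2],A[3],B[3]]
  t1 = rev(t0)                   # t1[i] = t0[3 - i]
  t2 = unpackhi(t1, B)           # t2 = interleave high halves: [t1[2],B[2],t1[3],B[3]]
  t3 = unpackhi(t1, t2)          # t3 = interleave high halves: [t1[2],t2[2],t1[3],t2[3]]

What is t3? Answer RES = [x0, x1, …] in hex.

RES = [ 0x96  0x9d  0x9d  0xff ]

→ t0 |9d|96|14|ff|
→ t1 |ff|14|96|9d|
→ t2 |96|96|9d|ff|
→ t3 |96|9d|9d|ff|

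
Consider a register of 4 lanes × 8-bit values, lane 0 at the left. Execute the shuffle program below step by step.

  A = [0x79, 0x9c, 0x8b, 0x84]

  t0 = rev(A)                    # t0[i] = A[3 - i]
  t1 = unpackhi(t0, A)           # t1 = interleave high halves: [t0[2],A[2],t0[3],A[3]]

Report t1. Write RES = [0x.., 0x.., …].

→ t0 |84|8b|9c|79|
→ t1 |9c|8b|79|84|

RES = [0x9c, 0x8b, 0x79, 0x84]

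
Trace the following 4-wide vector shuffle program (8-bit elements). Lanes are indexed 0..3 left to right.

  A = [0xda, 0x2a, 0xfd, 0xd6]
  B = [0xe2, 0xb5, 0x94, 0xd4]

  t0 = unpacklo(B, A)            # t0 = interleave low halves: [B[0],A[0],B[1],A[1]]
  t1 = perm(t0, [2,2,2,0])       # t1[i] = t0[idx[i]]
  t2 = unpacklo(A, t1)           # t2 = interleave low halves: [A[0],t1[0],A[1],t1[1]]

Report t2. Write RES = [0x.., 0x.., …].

→ t0 |e2|da|b5|2a|
→ t1 |b5|b5|b5|e2|
→ t2 |da|b5|2a|b5|

RES = [ 0xda  0xb5  0x2a  0xb5 ]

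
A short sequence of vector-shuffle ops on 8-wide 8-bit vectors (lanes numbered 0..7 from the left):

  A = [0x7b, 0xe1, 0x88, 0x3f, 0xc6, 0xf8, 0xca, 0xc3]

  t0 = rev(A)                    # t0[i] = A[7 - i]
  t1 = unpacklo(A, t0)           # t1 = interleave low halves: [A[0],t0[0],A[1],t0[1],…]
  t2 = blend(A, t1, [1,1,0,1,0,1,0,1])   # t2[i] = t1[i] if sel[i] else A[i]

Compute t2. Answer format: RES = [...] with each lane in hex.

→ t0 |c3|ca|f8|c6|3f|88|e1|7b|
→ t1 |7b|c3|e1|ca|88|f8|3f|c6|
→ t2 |7b|c3|88|ca|c6|f8|ca|c6|

RES = [ 0x7b  0xc3  0x88  0xca  0xc6  0xf8  0xca  0xc6 ]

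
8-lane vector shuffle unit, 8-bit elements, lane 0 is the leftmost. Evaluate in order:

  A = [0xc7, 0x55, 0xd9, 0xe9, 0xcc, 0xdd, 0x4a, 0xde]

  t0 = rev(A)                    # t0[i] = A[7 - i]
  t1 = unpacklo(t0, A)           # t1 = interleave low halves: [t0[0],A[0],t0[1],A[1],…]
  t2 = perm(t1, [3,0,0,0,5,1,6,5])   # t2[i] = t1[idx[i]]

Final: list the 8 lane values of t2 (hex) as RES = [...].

RES = [0x55, 0xde, 0xde, 0xde, 0xd9, 0xc7, 0xcc, 0xd9]

t0 = [0xde, 0x4a, 0xdd, 0xcc, 0xe9, 0xd9, 0x55, 0xc7]
t1 = [0xde, 0xc7, 0x4a, 0x55, 0xdd, 0xd9, 0xcc, 0xe9]
t2 = [0x55, 0xde, 0xde, 0xde, 0xd9, 0xc7, 0xcc, 0xd9]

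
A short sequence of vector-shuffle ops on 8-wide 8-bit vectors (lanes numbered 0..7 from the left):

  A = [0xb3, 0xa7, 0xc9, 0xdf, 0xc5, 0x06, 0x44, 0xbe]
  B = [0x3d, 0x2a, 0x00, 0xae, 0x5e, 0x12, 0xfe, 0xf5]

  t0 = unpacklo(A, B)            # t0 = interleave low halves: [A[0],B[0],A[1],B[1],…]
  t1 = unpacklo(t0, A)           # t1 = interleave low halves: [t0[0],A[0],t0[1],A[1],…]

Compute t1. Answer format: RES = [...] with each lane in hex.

→ t0 |b3|3d|a7|2a|c9|00|df|ae|
→ t1 |b3|b3|3d|a7|a7|c9|2a|df|

RES = [0xb3, 0xb3, 0x3d, 0xa7, 0xa7, 0xc9, 0x2a, 0xdf]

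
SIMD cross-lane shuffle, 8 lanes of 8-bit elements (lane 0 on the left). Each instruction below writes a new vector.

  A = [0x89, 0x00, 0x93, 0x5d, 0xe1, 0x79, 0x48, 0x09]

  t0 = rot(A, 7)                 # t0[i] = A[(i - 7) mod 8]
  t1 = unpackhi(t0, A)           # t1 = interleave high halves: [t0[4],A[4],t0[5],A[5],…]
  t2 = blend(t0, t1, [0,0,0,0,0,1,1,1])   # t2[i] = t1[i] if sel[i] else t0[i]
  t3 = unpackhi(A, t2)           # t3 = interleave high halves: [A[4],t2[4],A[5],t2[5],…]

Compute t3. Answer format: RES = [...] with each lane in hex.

RES = [0xe1, 0x79, 0x79, 0x48, 0x48, 0x89, 0x09, 0x09]

→ t0 |00|93|5d|e1|79|48|09|89|
→ t1 |79|e1|48|79|09|48|89|09|
→ t2 |00|93|5d|e1|79|48|89|09|
→ t3 |e1|79|79|48|48|89|09|09|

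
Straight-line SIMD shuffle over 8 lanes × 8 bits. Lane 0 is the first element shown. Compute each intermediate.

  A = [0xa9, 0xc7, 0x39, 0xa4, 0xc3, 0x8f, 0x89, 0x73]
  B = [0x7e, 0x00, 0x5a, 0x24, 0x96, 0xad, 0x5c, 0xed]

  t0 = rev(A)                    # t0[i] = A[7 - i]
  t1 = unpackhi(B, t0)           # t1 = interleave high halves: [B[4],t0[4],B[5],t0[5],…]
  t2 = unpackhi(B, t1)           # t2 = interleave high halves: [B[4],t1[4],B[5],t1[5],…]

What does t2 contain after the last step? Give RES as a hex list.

RES = [ 0x96  0x5c  0xad  0xc7  0x5c  0xed  0xed  0xa9 ]

→ t0 |73|89|8f|c3|a4|39|c7|a9|
→ t1 |96|a4|ad|39|5c|c7|ed|a9|
→ t2 |96|5c|ad|c7|5c|ed|ed|a9|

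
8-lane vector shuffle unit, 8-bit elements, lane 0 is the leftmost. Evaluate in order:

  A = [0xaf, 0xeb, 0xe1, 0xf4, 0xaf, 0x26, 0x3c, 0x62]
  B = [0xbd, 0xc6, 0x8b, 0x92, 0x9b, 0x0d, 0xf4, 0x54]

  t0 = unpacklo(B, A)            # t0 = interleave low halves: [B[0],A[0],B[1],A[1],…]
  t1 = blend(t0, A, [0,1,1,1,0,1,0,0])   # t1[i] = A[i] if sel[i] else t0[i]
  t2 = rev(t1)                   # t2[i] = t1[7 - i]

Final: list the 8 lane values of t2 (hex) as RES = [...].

RES = [ 0xf4  0x92  0x26  0x8b  0xf4  0xe1  0xeb  0xbd ]

  t0: bd af c6 eb 8b e1 92 f4
  t1: bd eb e1 f4 8b 26 92 f4
  t2: f4 92 26 8b f4 e1 eb bd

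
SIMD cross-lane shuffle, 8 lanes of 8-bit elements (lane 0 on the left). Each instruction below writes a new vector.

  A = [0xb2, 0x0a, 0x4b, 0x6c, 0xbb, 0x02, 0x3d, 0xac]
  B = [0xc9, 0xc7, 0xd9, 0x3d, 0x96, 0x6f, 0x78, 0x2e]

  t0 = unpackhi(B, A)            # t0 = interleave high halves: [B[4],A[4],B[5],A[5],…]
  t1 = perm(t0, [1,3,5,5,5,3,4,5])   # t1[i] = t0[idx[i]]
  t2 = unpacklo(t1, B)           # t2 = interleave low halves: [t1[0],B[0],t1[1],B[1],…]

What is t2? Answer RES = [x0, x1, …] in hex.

RES = [0xbb, 0xc9, 0x02, 0xc7, 0x3d, 0xd9, 0x3d, 0x3d]

→ t0 |96|bb|6f|02|78|3d|2e|ac|
→ t1 |bb|02|3d|3d|3d|02|78|3d|
→ t2 |bb|c9|02|c7|3d|d9|3d|3d|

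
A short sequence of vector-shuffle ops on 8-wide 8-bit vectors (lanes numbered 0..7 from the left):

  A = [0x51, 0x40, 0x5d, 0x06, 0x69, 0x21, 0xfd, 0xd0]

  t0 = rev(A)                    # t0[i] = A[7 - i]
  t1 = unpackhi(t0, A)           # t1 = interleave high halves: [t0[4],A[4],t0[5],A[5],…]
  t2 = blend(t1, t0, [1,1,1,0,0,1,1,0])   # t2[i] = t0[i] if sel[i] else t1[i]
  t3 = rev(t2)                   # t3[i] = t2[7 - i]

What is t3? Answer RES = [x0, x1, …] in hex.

→ t0 |d0|fd|21|69|06|5d|40|51|
→ t1 |06|69|5d|21|40|fd|51|d0|
→ t2 |d0|fd|21|21|40|5d|40|d0|
→ t3 |d0|40|5d|40|21|21|fd|d0|

RES = [ 0xd0  0x40  0x5d  0x40  0x21  0x21  0xfd  0xd0 ]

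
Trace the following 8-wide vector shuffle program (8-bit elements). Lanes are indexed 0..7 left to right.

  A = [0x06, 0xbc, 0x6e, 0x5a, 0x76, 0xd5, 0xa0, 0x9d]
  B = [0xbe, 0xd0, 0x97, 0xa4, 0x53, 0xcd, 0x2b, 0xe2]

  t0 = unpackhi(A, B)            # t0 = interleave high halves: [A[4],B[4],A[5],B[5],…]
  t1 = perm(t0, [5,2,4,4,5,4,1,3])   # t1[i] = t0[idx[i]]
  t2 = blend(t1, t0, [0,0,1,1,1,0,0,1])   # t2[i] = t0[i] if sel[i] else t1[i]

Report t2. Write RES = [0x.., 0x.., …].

t0 = [0x76, 0x53, 0xd5, 0xcd, 0xa0, 0x2b, 0x9d, 0xe2]
t1 = [0x2b, 0xd5, 0xa0, 0xa0, 0x2b, 0xa0, 0x53, 0xcd]
t2 = [0x2b, 0xd5, 0xd5, 0xcd, 0xa0, 0xa0, 0x53, 0xe2]

RES = [ 0x2b  0xd5  0xd5  0xcd  0xa0  0xa0  0x53  0xe2 ]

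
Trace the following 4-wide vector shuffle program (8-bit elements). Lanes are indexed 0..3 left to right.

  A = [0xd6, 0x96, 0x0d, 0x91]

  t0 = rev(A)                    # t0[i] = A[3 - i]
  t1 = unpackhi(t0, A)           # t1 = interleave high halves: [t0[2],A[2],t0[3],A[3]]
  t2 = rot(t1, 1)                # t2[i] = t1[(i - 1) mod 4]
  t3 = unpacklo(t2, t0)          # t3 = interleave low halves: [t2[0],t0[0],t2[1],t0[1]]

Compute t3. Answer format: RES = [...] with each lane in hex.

→ t0 |91|0d|96|d6|
→ t1 |96|0d|d6|91|
→ t2 |91|96|0d|d6|
→ t3 |91|91|96|0d|

RES = [ 0x91  0x91  0x96  0x0d ]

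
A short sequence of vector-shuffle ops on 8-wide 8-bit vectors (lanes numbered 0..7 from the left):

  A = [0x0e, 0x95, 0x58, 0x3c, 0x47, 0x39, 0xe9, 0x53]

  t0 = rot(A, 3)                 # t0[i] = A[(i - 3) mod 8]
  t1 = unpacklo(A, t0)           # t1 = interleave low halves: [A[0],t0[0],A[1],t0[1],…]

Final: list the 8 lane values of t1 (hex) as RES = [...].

RES = [ 0x0e  0x39  0x95  0xe9  0x58  0x53  0x3c  0x0e ]

→ t0 |39|e9|53|0e|95|58|3c|47|
→ t1 |0e|39|95|e9|58|53|3c|0e|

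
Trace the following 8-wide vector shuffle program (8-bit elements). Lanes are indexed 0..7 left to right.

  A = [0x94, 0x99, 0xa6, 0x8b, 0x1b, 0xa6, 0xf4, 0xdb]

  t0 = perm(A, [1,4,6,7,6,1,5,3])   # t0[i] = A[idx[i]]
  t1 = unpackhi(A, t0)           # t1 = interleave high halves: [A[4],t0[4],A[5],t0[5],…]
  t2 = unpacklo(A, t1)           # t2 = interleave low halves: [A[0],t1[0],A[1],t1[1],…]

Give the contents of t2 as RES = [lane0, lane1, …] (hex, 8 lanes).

RES = [0x94, 0x1b, 0x99, 0xf4, 0xa6, 0xa6, 0x8b, 0x99]

t0 = [0x99, 0x1b, 0xf4, 0xdb, 0xf4, 0x99, 0xa6, 0x8b]
t1 = [0x1b, 0xf4, 0xa6, 0x99, 0xf4, 0xa6, 0xdb, 0x8b]
t2 = [0x94, 0x1b, 0x99, 0xf4, 0xa6, 0xa6, 0x8b, 0x99]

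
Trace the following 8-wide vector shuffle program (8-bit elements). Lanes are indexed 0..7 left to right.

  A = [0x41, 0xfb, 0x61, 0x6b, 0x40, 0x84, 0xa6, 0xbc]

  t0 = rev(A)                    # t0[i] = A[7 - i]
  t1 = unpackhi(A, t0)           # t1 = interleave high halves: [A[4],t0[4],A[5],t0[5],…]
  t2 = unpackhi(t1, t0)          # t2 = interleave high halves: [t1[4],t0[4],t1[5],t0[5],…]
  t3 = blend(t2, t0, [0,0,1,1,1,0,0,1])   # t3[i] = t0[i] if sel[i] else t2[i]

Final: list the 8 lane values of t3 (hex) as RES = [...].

→ t0 |bc|a6|84|40|6b|61|fb|41|
→ t1 |40|6b|84|61|a6|fb|bc|41|
→ t2 |a6|6b|fb|61|bc|fb|41|41|
→ t3 |a6|6b|84|40|6b|fb|41|41|

RES = [ 0xa6  0x6b  0x84  0x40  0x6b  0xfb  0x41  0x41 ]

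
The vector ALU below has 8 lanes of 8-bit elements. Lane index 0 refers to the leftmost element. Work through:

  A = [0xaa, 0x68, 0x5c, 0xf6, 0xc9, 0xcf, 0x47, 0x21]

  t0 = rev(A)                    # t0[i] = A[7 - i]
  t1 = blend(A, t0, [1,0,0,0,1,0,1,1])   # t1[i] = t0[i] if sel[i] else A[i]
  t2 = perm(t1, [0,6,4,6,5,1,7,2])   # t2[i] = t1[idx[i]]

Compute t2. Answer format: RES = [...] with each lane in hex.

t0 = [0x21, 0x47, 0xcf, 0xc9, 0xf6, 0x5c, 0x68, 0xaa]
t1 = [0x21, 0x68, 0x5c, 0xf6, 0xf6, 0xcf, 0x68, 0xaa]
t2 = [0x21, 0x68, 0xf6, 0x68, 0xcf, 0x68, 0xaa, 0x5c]

RES = [ 0x21  0x68  0xf6  0x68  0xcf  0x68  0xaa  0x5c ]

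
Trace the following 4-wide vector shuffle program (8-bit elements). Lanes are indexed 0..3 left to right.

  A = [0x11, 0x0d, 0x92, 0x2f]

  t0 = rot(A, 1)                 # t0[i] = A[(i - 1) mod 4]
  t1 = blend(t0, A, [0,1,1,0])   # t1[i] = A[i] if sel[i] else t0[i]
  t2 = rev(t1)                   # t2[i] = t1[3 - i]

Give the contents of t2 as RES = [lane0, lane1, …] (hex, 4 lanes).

RES = [ 0x92  0x92  0x0d  0x2f ]

→ t0 |2f|11|0d|92|
→ t1 |2f|0d|92|92|
→ t2 |92|92|0d|2f|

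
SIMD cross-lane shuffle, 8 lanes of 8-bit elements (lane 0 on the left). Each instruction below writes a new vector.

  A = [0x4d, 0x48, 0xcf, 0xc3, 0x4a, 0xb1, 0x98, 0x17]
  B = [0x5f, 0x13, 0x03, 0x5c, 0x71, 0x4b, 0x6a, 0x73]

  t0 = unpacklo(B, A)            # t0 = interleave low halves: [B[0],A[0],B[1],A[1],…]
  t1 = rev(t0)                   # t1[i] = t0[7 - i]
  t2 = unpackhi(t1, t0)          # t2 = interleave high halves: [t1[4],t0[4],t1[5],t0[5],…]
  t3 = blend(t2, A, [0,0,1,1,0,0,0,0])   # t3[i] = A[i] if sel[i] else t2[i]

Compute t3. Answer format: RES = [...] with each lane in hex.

→ t0 |5f|4d|13|48|03|cf|5c|c3|
→ t1 |c3|5c|cf|03|48|13|4d|5f|
→ t2 |48|03|13|cf|4d|5c|5f|c3|
→ t3 |48|03|cf|c3|4d|5c|5f|c3|

RES = [ 0x48  0x03  0xcf  0xc3  0x4d  0x5c  0x5f  0xc3 ]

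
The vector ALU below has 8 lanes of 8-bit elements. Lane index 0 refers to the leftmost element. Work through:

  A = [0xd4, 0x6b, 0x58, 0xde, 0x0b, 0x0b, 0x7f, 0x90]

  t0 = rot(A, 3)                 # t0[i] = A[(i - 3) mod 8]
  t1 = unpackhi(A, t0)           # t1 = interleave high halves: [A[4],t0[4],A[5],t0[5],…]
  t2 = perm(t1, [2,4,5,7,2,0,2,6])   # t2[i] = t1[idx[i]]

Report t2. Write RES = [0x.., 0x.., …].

RES = [0x0b, 0x7f, 0xde, 0x0b, 0x0b, 0x0b, 0x0b, 0x90]

t0 = [0x0b, 0x7f, 0x90, 0xd4, 0x6b, 0x58, 0xde, 0x0b]
t1 = [0x0b, 0x6b, 0x0b, 0x58, 0x7f, 0xde, 0x90, 0x0b]
t2 = [0x0b, 0x7f, 0xde, 0x0b, 0x0b, 0x0b, 0x0b, 0x90]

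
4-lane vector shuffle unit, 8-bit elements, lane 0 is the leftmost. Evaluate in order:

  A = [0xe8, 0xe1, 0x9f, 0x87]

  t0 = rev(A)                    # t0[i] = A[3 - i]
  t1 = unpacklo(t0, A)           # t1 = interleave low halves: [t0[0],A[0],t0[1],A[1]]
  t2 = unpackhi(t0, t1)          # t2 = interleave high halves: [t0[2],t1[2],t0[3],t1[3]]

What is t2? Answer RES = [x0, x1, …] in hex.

→ t0 |87|9f|e1|e8|
→ t1 |87|e8|9f|e1|
→ t2 |e1|9f|e8|e1|

RES = [0xe1, 0x9f, 0xe8, 0xe1]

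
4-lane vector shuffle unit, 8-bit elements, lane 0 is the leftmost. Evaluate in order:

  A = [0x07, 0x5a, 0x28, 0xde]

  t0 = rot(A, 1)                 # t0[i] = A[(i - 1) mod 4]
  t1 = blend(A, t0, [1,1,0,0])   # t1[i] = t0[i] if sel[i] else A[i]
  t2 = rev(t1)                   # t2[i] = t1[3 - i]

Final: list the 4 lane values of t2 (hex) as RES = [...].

t0 = [0xde, 0x07, 0x5a, 0x28]
t1 = [0xde, 0x07, 0x28, 0xde]
t2 = [0xde, 0x28, 0x07, 0xde]

RES = [ 0xde  0x28  0x07  0xde ]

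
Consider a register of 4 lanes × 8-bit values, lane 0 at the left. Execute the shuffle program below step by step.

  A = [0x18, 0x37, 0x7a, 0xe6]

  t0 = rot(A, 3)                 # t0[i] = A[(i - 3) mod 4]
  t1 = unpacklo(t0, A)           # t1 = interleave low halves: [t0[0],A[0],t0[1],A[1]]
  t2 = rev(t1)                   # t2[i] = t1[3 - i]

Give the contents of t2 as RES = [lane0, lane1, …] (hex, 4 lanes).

→ t0 |37|7a|e6|18|
→ t1 |37|18|7a|37|
→ t2 |37|7a|18|37|

RES = [0x37, 0x7a, 0x18, 0x37]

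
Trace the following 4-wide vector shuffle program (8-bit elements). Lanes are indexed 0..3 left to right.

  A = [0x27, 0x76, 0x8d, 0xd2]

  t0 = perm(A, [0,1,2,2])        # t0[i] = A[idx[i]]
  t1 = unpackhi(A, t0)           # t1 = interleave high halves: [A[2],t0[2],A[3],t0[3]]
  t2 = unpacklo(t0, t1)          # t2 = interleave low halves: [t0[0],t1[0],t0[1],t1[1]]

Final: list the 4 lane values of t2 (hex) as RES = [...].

RES = [ 0x27  0x8d  0x76  0x8d ]

t0 = [0x27, 0x76, 0x8d, 0x8d]
t1 = [0x8d, 0x8d, 0xd2, 0x8d]
t2 = [0x27, 0x8d, 0x76, 0x8d]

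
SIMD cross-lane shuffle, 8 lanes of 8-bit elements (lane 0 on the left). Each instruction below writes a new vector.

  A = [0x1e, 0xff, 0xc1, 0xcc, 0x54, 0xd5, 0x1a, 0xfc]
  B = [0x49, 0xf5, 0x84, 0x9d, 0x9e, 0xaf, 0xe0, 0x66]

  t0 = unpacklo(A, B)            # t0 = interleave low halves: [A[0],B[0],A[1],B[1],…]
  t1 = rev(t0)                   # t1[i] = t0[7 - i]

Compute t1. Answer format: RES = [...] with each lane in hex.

t0 = [0x1e, 0x49, 0xff, 0xf5, 0xc1, 0x84, 0xcc, 0x9d]
t1 = [0x9d, 0xcc, 0x84, 0xc1, 0xf5, 0xff, 0x49, 0x1e]

RES = [ 0x9d  0xcc  0x84  0xc1  0xf5  0xff  0x49  0x1e ]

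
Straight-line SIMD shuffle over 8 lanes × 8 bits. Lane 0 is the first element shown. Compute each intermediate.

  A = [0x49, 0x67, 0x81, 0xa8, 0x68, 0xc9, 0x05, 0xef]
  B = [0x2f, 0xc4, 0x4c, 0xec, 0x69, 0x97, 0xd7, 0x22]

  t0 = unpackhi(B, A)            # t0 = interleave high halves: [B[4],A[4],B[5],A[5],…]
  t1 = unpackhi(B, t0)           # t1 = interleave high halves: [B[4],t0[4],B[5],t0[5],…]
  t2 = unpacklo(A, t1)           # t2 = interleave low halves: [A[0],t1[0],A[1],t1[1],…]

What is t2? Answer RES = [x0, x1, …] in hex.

RES = [ 0x49  0x69  0x67  0xd7  0x81  0x97  0xa8  0x05 ]

→ t0 |69|68|97|c9|d7|05|22|ef|
→ t1 |69|d7|97|05|d7|22|22|ef|
→ t2 |49|69|67|d7|81|97|a8|05|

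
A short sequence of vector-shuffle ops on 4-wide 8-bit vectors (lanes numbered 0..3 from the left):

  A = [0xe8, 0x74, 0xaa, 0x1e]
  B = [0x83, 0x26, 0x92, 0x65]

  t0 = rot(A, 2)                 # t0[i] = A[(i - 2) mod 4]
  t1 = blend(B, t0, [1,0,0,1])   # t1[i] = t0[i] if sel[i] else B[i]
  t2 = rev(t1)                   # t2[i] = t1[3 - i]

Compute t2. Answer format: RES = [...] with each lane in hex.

RES = [ 0x74  0x92  0x26  0xaa ]

→ t0 |aa|1e|e8|74|
→ t1 |aa|26|92|74|
→ t2 |74|92|26|aa|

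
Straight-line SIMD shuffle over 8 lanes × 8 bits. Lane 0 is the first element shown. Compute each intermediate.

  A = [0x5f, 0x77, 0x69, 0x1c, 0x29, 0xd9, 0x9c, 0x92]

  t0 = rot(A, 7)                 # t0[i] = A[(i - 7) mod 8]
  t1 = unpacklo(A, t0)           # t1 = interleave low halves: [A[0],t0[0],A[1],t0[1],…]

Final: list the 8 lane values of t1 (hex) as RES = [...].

→ t0 |77|69|1c|29|d9|9c|92|5f|
→ t1 |5f|77|77|69|69|1c|1c|29|

RES = [0x5f, 0x77, 0x77, 0x69, 0x69, 0x1c, 0x1c, 0x29]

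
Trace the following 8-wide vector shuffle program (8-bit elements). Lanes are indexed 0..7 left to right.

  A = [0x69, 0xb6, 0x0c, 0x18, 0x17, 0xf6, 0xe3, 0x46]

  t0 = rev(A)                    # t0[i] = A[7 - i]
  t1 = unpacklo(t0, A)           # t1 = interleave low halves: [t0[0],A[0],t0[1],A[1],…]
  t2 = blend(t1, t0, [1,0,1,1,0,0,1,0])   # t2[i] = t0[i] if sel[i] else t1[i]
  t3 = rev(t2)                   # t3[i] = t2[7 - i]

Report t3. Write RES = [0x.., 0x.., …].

RES = [ 0x18  0xb6  0x0c  0xf6  0x17  0xf6  0x69  0x46 ]

→ t0 |46|e3|f6|17|18|0c|b6|69|
→ t1 |46|69|e3|b6|f6|0c|17|18|
→ t2 |46|69|f6|17|f6|0c|b6|18|
→ t3 |18|b6|0c|f6|17|f6|69|46|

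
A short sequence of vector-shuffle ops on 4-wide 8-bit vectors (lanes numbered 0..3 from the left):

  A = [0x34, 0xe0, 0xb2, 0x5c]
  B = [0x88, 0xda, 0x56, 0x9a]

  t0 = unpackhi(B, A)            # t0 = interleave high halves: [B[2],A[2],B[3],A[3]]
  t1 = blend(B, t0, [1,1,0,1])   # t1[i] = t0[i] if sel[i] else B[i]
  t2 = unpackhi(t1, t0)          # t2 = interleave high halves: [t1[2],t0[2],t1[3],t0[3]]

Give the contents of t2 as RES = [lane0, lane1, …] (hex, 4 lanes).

→ t0 |56|b2|9a|5c|
→ t1 |56|b2|56|5c|
→ t2 |56|9a|5c|5c|

RES = [ 0x56  0x9a  0x5c  0x5c ]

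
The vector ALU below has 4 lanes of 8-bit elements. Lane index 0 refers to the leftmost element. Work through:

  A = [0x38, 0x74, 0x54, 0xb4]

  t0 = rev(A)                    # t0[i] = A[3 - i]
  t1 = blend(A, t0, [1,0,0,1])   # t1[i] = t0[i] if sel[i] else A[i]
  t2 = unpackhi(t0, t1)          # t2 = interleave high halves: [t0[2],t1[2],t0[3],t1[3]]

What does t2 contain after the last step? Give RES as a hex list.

RES = [0x74, 0x54, 0x38, 0x38]

t0 = [0xb4, 0x54, 0x74, 0x38]
t1 = [0xb4, 0x74, 0x54, 0x38]
t2 = [0x74, 0x54, 0x38, 0x38]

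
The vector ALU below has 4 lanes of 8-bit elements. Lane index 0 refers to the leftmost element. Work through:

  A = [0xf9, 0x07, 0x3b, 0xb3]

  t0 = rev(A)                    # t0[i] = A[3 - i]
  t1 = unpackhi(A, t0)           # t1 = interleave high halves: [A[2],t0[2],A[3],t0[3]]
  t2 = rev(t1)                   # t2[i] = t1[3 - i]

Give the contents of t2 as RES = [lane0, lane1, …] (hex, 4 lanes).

RES = [ 0xf9  0xb3  0x07  0x3b ]

→ t0 |b3|3b|07|f9|
→ t1 |3b|07|b3|f9|
→ t2 |f9|b3|07|3b|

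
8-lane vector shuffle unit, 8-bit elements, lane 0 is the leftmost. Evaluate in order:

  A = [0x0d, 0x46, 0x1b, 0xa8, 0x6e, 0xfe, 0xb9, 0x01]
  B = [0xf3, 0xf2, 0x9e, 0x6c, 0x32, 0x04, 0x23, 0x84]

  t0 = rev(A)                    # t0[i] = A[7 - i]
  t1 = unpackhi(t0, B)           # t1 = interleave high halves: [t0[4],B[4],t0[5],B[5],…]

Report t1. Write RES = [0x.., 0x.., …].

t0 = [0x01, 0xb9, 0xfe, 0x6e, 0xa8, 0x1b, 0x46, 0x0d]
t1 = [0xa8, 0x32, 0x1b, 0x04, 0x46, 0x23, 0x0d, 0x84]

RES = [ 0xa8  0x32  0x1b  0x04  0x46  0x23  0x0d  0x84 ]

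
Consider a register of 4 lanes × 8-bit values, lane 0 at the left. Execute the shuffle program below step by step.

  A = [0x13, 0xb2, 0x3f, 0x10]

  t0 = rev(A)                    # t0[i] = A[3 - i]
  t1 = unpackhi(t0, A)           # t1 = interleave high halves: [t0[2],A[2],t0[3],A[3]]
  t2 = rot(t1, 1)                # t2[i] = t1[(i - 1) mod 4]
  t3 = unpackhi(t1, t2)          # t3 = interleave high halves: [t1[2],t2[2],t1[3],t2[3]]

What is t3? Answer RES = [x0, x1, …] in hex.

→ t0 |10|3f|b2|13|
→ t1 |b2|3f|13|10|
→ t2 |10|b2|3f|13|
→ t3 |13|3f|10|13|

RES = [ 0x13  0x3f  0x10  0x13 ]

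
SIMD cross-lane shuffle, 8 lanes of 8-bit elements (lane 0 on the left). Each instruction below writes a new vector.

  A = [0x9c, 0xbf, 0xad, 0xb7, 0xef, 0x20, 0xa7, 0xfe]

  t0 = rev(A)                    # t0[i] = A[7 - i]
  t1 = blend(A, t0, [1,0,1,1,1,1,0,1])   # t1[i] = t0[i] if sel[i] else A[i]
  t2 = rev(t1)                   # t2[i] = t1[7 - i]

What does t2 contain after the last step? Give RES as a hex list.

RES = [0x9c, 0xa7, 0xad, 0xb7, 0xef, 0x20, 0xbf, 0xfe]

t0 = [0xfe, 0xa7, 0x20, 0xef, 0xb7, 0xad, 0xbf, 0x9c]
t1 = [0xfe, 0xbf, 0x20, 0xef, 0xb7, 0xad, 0xa7, 0x9c]
t2 = [0x9c, 0xa7, 0xad, 0xb7, 0xef, 0x20, 0xbf, 0xfe]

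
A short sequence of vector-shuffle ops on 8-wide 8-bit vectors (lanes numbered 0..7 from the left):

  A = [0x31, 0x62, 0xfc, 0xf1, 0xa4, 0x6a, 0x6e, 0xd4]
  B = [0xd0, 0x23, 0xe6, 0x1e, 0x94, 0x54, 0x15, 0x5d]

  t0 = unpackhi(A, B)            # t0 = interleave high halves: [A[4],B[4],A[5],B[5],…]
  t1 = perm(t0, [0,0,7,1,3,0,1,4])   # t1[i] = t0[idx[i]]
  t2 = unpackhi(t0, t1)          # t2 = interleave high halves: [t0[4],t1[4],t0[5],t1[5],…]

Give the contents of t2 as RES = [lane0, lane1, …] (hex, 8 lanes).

RES = [ 0x6e  0x54  0x15  0xa4  0xd4  0x94  0x5d  0x6e ]

t0 = [0xa4, 0x94, 0x6a, 0x54, 0x6e, 0x15, 0xd4, 0x5d]
t1 = [0xa4, 0xa4, 0x5d, 0x94, 0x54, 0xa4, 0x94, 0x6e]
t2 = [0x6e, 0x54, 0x15, 0xa4, 0xd4, 0x94, 0x5d, 0x6e]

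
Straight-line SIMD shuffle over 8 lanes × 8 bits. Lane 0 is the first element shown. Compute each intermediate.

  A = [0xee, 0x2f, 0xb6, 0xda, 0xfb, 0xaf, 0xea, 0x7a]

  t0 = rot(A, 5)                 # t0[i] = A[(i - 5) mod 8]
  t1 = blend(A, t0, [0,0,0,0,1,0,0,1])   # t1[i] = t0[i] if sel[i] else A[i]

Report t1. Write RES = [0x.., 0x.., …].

t0 = [0xda, 0xfb, 0xaf, 0xea, 0x7a, 0xee, 0x2f, 0xb6]
t1 = [0xee, 0x2f, 0xb6, 0xda, 0x7a, 0xaf, 0xea, 0xb6]

RES = [0xee, 0x2f, 0xb6, 0xda, 0x7a, 0xaf, 0xea, 0xb6]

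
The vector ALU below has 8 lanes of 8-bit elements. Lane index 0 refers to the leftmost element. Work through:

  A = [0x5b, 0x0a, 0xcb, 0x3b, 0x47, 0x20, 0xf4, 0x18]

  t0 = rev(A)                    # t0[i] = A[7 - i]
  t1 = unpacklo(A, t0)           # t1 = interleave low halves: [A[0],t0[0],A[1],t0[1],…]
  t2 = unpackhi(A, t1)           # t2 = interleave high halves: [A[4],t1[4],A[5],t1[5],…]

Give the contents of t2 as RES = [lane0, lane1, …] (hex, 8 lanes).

RES = [0x47, 0xcb, 0x20, 0x20, 0xf4, 0x3b, 0x18, 0x47]

  t0: 18 f4 20 47 3b cb 0a 5b
  t1: 5b 18 0a f4 cb 20 3b 47
  t2: 47 cb 20 20 f4 3b 18 47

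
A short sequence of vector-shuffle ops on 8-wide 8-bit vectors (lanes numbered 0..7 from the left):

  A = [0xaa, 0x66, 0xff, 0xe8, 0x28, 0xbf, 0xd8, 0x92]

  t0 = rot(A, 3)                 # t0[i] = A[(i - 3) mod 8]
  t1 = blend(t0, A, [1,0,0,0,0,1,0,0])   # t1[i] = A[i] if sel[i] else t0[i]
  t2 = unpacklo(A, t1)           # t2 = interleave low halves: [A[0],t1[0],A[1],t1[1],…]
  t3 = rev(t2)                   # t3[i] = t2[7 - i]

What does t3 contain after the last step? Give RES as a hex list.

t0 = [0xbf, 0xd8, 0x92, 0xaa, 0x66, 0xff, 0xe8, 0x28]
t1 = [0xaa, 0xd8, 0x92, 0xaa, 0x66, 0xbf, 0xe8, 0x28]
t2 = [0xaa, 0xaa, 0x66, 0xd8, 0xff, 0x92, 0xe8, 0xaa]
t3 = [0xaa, 0xe8, 0x92, 0xff, 0xd8, 0x66, 0xaa, 0xaa]

RES = [ 0xaa  0xe8  0x92  0xff  0xd8  0x66  0xaa  0xaa ]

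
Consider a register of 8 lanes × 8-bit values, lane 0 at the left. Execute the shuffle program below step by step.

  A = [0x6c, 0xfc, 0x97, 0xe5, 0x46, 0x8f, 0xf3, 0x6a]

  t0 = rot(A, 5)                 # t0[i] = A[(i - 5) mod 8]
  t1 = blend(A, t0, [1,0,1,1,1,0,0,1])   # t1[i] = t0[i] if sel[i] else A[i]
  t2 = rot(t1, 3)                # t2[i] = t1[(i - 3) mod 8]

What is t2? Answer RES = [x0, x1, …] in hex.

RES = [0x8f, 0xf3, 0x97, 0xe5, 0xfc, 0x8f, 0xf3, 0x6a]

t0 = [0xe5, 0x46, 0x8f, 0xf3, 0x6a, 0x6c, 0xfc, 0x97]
t1 = [0xe5, 0xfc, 0x8f, 0xf3, 0x6a, 0x8f, 0xf3, 0x97]
t2 = [0x8f, 0xf3, 0x97, 0xe5, 0xfc, 0x8f, 0xf3, 0x6a]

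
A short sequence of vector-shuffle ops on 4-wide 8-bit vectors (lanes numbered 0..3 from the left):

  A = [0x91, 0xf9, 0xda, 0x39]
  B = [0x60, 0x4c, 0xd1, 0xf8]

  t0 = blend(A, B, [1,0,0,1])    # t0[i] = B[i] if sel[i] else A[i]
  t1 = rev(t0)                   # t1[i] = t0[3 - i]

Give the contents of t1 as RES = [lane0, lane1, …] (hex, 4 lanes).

RES = [ 0xf8  0xda  0xf9  0x60 ]

t0 = [0x60, 0xf9, 0xda, 0xf8]
t1 = [0xf8, 0xda, 0xf9, 0x60]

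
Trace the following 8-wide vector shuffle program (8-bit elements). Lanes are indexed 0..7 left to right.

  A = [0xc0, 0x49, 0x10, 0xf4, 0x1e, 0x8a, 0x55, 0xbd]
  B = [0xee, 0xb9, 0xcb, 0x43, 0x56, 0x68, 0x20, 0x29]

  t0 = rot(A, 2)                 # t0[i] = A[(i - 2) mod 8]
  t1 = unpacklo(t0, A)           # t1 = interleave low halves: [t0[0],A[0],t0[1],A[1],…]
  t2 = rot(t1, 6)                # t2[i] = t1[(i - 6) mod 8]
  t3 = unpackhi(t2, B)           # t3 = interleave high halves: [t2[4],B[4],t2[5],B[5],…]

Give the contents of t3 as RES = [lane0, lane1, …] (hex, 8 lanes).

  t0: 55 bd c0 49 10 f4 1e 8a
  t1: 55 c0 bd 49 c0 10 49 f4
  t2: bd 49 c0 10 49 f4 55 c0
  t3: 49 56 f4 68 55 20 c0 29

RES = [ 0x49  0x56  0xf4  0x68  0x55  0x20  0xc0  0x29 ]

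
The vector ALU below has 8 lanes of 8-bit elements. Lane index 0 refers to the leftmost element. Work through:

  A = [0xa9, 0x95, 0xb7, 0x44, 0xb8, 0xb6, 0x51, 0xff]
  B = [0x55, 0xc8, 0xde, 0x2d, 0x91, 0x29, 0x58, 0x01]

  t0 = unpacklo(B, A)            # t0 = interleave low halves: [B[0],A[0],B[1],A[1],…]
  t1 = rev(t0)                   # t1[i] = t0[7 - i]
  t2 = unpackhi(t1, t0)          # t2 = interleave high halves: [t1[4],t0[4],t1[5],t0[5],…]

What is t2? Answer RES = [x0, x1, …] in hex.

t0 = [0x55, 0xa9, 0xc8, 0x95, 0xde, 0xb7, 0x2d, 0x44]
t1 = [0x44, 0x2d, 0xb7, 0xde, 0x95, 0xc8, 0xa9, 0x55]
t2 = [0x95, 0xde, 0xc8, 0xb7, 0xa9, 0x2d, 0x55, 0x44]

RES = [ 0x95  0xde  0xc8  0xb7  0xa9  0x2d  0x55  0x44 ]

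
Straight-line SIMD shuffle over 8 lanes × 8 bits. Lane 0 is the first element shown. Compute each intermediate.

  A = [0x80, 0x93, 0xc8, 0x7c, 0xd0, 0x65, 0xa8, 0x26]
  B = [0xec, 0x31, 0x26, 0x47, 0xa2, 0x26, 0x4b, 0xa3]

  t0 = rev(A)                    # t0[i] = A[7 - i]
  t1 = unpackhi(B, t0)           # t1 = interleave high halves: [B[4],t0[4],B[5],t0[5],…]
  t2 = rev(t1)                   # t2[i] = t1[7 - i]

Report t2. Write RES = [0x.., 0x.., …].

t0 = [0x26, 0xa8, 0x65, 0xd0, 0x7c, 0xc8, 0x93, 0x80]
t1 = [0xa2, 0x7c, 0x26, 0xc8, 0x4b, 0x93, 0xa3, 0x80]
t2 = [0x80, 0xa3, 0x93, 0x4b, 0xc8, 0x26, 0x7c, 0xa2]

RES = [0x80, 0xa3, 0x93, 0x4b, 0xc8, 0x26, 0x7c, 0xa2]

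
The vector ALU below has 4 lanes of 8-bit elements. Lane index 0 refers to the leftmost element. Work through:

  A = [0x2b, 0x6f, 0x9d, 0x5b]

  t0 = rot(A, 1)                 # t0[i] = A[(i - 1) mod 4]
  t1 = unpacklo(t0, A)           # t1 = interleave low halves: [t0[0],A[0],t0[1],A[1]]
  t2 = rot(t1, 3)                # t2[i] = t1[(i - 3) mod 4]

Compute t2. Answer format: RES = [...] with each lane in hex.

RES = [0x2b, 0x2b, 0x6f, 0x5b]

  t0: 5b 2b 6f 9d
  t1: 5b 2b 2b 6f
  t2: 2b 2b 6f 5b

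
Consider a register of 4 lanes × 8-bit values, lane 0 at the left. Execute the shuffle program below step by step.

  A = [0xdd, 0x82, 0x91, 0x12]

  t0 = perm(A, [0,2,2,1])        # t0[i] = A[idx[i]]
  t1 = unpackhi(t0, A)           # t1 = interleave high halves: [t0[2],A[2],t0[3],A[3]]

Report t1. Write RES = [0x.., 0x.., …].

→ t0 |dd|91|91|82|
→ t1 |91|91|82|12|

RES = [0x91, 0x91, 0x82, 0x12]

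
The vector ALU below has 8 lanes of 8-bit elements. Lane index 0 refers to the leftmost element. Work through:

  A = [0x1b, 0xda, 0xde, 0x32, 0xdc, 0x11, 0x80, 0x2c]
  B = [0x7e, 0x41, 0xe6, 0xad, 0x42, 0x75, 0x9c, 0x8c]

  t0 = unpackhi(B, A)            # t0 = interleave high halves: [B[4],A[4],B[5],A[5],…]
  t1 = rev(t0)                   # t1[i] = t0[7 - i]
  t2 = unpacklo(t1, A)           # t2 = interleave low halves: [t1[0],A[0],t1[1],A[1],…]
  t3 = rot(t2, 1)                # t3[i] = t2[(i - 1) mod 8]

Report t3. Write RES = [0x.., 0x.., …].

  t0: 42 dc 75 11 9c 80 8c 2c
  t1: 2c 8c 80 9c 11 75 dc 42
  t2: 2c 1b 8c da 80 de 9c 32
  t3: 32 2c 1b 8c da 80 de 9c

RES = [0x32, 0x2c, 0x1b, 0x8c, 0xda, 0x80, 0xde, 0x9c]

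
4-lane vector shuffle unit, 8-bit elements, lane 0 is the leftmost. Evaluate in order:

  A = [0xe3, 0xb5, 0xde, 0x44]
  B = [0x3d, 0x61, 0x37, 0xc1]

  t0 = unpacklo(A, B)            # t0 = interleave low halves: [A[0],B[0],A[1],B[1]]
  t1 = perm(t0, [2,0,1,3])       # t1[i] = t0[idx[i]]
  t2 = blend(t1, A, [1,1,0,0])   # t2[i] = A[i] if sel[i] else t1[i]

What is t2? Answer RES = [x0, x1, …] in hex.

RES = [0xe3, 0xb5, 0x3d, 0x61]

→ t0 |e3|3d|b5|61|
→ t1 |b5|e3|3d|61|
→ t2 |e3|b5|3d|61|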